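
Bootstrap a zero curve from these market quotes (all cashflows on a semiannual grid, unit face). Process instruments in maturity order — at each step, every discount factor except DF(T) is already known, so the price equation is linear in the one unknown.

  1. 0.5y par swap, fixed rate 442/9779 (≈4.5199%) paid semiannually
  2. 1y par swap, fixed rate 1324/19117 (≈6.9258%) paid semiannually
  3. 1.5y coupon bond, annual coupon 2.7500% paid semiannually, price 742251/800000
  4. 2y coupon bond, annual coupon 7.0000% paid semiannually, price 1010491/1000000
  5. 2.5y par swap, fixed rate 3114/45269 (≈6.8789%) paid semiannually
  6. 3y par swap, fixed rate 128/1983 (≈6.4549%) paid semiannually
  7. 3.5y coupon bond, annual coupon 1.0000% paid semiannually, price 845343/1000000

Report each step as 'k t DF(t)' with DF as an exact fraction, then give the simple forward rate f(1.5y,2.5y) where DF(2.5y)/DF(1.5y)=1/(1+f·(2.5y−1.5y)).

1 1/2 9779/10000
2 1 4669/5000
3 3/2 8893/10000
4 2 551/625
5 5/2 8443/10000
6 3 517/625
7 7/2 1629/2000
f(1.5y,2.5y) = ((8893/10000)/(8443/10000) − 1)/(1) = 450/8443 ≈ 5.3299%

step 1 [0.5y] swap r/2=221/9779: DF=(1 − 221/9779·(0))/(1+221/9779) = 9779/10000 ≈ 0.977900
step 2 [1y] swap r/2=662/19117: DF=(1 − 662/19117·(0.977900))/(1+662/19117) = 4669/5000 ≈ 0.933800
step 3 [1.5y] bond c/2=11/800: DF=(742251/800000 − 11/800·(0.977900+0.933800))/(1+11/800) = 8893/10000 ≈ 0.889300
step 4 [2y] bond c/2=7/200: DF=(1010491/1000000 − 7/200·(0.977900+0.933800+0.889300))/(1+7/200) = 551/625 ≈ 0.881600
step 5 [2.5y] swap r/2=1557/45269: DF=(1 − 1557/45269·(0.977900+0.933800+0.889300+0.881600))/(1+1557/45269) = 8443/10000 ≈ 0.844300
step 6 [3y] swap r/2=64/1983: DF=(1 − 64/1983·(0.977900+0.933800+0.889300+0.881600+0.844300))/(1+64/1983) = 517/625 ≈ 0.827200
step 7 [3.5y] bond c/2=1/200: DF=(845343/1000000 − 1/200·(0.977900+0.933800+0.889300+0.881600+0.844300+0.827200))/(1+1/200) = 1629/2000 ≈ 0.814500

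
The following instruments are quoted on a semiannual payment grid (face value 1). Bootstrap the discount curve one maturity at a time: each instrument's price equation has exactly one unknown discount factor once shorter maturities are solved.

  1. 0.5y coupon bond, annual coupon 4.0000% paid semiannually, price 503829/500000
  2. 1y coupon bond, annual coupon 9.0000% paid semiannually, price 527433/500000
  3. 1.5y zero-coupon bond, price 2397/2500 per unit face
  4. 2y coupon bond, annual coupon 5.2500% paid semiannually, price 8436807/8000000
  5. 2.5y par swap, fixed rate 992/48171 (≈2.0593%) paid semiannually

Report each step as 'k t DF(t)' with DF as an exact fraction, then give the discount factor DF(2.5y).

1 1/2 9879/10000
2 1 9669/10000
3 3/2 2397/2500
4 2 9531/10000
5 5/2 594/625
DF(2.5y) = 594/625 ≈ 0.950400

step 1 [0.5y] bond c/2=1/50: DF=(503829/500000 − 1/50·(0))/(1+1/50) = 9879/10000 ≈ 0.987900
step 2 [1y] bond c/2=9/200: DF=(527433/500000 − 9/200·(0.987900))/(1+9/200) = 9669/10000 ≈ 0.966900
step 3 [1.5y] zero: DF = P = 2397/2500 ≈ 0.958800
step 4 [2y] bond c/2=21/800: DF=(8436807/8000000 − 21/800·(0.987900+0.966900+0.958800))/(1+21/800) = 9531/10000 ≈ 0.953100
step 5 [2.5y] swap r/2=496/48171: DF=(1 − 496/48171·(0.987900+0.966900+0.958800+0.953100))/(1+496/48171) = 594/625 ≈ 0.950400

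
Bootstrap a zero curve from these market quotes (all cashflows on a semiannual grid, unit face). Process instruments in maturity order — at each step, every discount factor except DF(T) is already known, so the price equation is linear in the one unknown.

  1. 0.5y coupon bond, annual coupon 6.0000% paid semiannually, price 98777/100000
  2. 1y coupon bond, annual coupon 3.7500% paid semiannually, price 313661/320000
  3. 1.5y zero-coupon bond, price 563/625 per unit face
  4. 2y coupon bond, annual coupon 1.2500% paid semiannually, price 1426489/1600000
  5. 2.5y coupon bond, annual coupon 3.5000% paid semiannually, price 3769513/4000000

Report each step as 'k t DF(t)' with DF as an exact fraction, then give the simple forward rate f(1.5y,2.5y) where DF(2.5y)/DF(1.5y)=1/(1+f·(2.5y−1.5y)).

1 1/2 959/1000
2 1 1889/2000
3 3/2 563/625
4 2 4343/5000
5 5/2 863/1000
f(1.5y,2.5y) = ((563/625)/(863/1000) − 1)/(1) = 189/4315 ≈ 4.3801%

step 1 [0.5y] bond c/2=3/100: DF=(98777/100000 − 3/100·(0))/(1+3/100) = 959/1000 ≈ 0.959000
step 2 [1y] bond c/2=3/160: DF=(313661/320000 − 3/160·(0.959000))/(1+3/160) = 1889/2000 ≈ 0.944500
step 3 [1.5y] zero: DF = P = 563/625 ≈ 0.900800
step 4 [2y] bond c/2=1/160: DF=(1426489/1600000 − 1/160·(0.959000+0.944500+0.900800))/(1+1/160) = 4343/5000 ≈ 0.868600
step 5 [2.5y] bond c/2=7/400: DF=(3769513/4000000 − 7/400·(0.959000+0.944500+0.900800+0.868600))/(1+7/400) = 863/1000 ≈ 0.863000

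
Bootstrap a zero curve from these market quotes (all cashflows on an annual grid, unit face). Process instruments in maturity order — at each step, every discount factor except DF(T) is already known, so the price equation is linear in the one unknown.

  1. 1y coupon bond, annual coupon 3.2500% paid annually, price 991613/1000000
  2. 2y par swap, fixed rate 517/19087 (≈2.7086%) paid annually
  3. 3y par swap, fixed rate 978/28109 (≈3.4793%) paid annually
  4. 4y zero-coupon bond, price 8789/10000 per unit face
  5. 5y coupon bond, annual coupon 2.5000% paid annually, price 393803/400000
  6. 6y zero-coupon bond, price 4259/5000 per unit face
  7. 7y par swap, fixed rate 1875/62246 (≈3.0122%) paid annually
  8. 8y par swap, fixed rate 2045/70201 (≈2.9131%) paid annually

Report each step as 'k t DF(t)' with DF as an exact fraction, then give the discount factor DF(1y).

step 1 [1y] bond c/1=13/400: DF=(991613/1000000 − 13/400·(0))/(1+13/400) = 2401/2500 ≈ 0.960400
step 2 [2y] swap r/1=517/19087: DF=(1 − 517/19087·(0.960400))/(1+517/19087) = 9483/10000 ≈ 0.948300
step 3 [3y] swap r/1=978/28109: DF=(1 − 978/28109·(0.960400+0.948300))/(1+978/28109) = 4511/5000 ≈ 0.902200
step 4 [4y] zero: DF = P = 8789/10000 ≈ 0.878900
step 5 [5y] bond c/1=1/40: DF=(393803/400000 − 1/40·(0.960400+0.948300+0.902200+0.878900))/(1+1/40) = 1741/2000 ≈ 0.870500
step 6 [6y] zero: DF = P = 4259/5000 ≈ 0.851800
step 7 [7y] swap r/1=1875/62246: DF=(1 − 1875/62246·(0.960400+0.948300+0.902200+0.878900+0.870500+0.851800))/(1+1875/62246) = 13/16 ≈ 0.812500
step 8 [8y] swap r/1=2045/70201: DF=(1 − 2045/70201·(0.960400+0.948300+0.902200+0.878900+0.870500+0.851800+0.812500))/(1+2045/70201) = 1591/2000 ≈ 0.795500

1 1 2401/2500
2 2 9483/10000
3 3 4511/5000
4 4 8789/10000
5 5 1741/2000
6 6 4259/5000
7 7 13/16
8 8 1591/2000
DF(1y) = 2401/2500 ≈ 0.960400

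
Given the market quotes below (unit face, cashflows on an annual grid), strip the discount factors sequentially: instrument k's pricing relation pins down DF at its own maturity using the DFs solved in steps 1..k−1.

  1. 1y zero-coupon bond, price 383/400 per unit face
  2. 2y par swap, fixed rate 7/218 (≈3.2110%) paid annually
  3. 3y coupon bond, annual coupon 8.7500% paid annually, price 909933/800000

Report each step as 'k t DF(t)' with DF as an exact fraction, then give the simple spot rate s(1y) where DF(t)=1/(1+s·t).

step 1 [1y] zero: DF = P = 383/400 ≈ 0.957500
step 2 [2y] swap r/1=7/218: DF=(1 − 7/218·(0.957500))/(1+7/218) = 9391/10000 ≈ 0.939100
step 3 [3y] bond c/1=7/80: DF=(909933/800000 − 7/80·(0.957500+0.939100))/(1+7/80) = 8933/10000 ≈ 0.893300

1 1 383/400
2 2 9391/10000
3 3 8933/10000
s(1y) = (1/(383/400) − 1)/(1) = 17/383 ≈ 4.4386%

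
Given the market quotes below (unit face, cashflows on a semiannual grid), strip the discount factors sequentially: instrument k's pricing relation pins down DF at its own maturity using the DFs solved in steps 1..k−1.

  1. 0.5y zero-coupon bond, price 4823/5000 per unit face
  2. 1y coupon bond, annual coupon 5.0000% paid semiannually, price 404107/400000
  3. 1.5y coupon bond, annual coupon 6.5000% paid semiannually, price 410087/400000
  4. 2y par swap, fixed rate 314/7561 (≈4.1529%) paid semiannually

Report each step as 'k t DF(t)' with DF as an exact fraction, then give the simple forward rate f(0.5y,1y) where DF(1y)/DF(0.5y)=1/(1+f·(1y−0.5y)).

1 1/2 4823/5000
2 1 9621/10000
3 3/2 9323/10000
4 2 1843/2000
f(0.5y,1y) = ((4823/5000)/(9621/10000) − 1)/(1/2) = 50/9621 ≈ 0.5197%

step 1 [0.5y] zero: DF = P = 4823/5000 ≈ 0.964600
step 2 [1y] bond c/2=1/40: DF=(404107/400000 − 1/40·(0.964600))/(1+1/40) = 9621/10000 ≈ 0.962100
step 3 [1.5y] bond c/2=13/400: DF=(410087/400000 − 13/400·(0.964600+0.962100))/(1+13/400) = 9323/10000 ≈ 0.932300
step 4 [2y] swap r/2=157/7561: DF=(1 − 157/7561·(0.964600+0.962100+0.932300))/(1+157/7561) = 1843/2000 ≈ 0.921500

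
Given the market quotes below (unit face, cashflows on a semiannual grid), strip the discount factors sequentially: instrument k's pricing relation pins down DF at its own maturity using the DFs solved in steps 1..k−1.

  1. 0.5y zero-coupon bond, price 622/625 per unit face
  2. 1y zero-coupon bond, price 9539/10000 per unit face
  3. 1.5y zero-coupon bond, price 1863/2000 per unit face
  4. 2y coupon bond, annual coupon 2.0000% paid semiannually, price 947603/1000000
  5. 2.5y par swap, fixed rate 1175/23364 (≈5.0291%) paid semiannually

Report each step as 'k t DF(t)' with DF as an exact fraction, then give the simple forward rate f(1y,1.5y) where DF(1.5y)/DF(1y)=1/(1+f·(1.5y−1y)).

step 1 [0.5y] zero: DF = P = 622/625 ≈ 0.995200
step 2 [1y] zero: DF = P = 9539/10000 ≈ 0.953900
step 3 [1.5y] zero: DF = P = 1863/2000 ≈ 0.931500
step 4 [2y] bond c/2=1/100: DF=(947603/1000000 − 1/100·(0.995200+0.953900+0.931500))/(1+1/100) = 9097/10000 ≈ 0.909700
step 5 [2.5y] swap r/2=1175/46728: DF=(1 − 1175/46728·(0.995200+0.953900+0.931500+0.909700))/(1+1175/46728) = 353/400 ≈ 0.882500

1 1/2 622/625
2 1 9539/10000
3 3/2 1863/2000
4 2 9097/10000
5 5/2 353/400
f(1y,1.5y) = ((9539/10000)/(1863/2000) − 1)/(1/2) = 448/9315 ≈ 4.8094%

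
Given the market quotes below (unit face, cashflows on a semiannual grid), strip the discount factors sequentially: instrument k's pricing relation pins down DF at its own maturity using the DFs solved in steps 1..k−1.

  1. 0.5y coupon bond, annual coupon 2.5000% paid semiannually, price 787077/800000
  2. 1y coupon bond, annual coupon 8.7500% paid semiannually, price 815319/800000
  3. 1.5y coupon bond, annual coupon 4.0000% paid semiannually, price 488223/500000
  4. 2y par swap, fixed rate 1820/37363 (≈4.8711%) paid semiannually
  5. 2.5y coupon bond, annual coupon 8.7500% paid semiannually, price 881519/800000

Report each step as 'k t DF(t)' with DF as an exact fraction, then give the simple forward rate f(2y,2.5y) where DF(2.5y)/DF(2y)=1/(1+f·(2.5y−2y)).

step 1 [0.5y] bond c/2=1/80: DF=(787077/800000 − 1/80·(0))/(1+1/80) = 9717/10000 ≈ 0.971700
step 2 [1y] bond c/2=7/160: DF=(815319/800000 − 7/160·(0.971700))/(1+7/160) = 9357/10000 ≈ 0.935700
step 3 [1.5y] bond c/2=1/50: DF=(488223/500000 − 1/50·(0.971700+0.935700))/(1+1/50) = 9199/10000 ≈ 0.919900
step 4 [2y] swap r/2=910/37363: DF=(1 − 910/37363·(0.971700+0.935700+0.919900))/(1+910/37363) = 909/1000 ≈ 0.909000
step 5 [2.5y] bond c/2=7/160: DF=(881519/800000 − 7/160·(0.971700+0.935700+0.919900+0.909000))/(1+7/160) = 8991/10000 ≈ 0.899100

1 1/2 9717/10000
2 1 9357/10000
3 3/2 9199/10000
4 2 909/1000
5 5/2 8991/10000
f(2y,2.5y) = ((909/1000)/(8991/10000) − 1)/(1/2) = 22/999 ≈ 2.2022%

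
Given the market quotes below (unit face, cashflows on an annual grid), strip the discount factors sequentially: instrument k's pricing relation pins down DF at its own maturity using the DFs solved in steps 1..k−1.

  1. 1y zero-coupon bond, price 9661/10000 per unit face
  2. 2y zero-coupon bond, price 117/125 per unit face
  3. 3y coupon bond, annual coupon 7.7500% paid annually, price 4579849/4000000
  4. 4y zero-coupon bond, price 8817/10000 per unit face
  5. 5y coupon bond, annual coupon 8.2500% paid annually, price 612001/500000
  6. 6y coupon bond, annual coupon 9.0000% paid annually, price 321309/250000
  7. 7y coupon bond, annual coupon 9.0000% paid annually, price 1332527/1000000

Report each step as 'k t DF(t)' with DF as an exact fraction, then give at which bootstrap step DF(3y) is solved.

step 1 [1y] zero: DF = P = 9661/10000 ≈ 0.966100
step 2 [2y] zero: DF = P = 117/125 ≈ 0.936000
step 3 [3y] bond c/1=31/400: DF=(4579849/4000000 − 31/400·(0.966100+0.936000))/(1+31/400) = 4629/5000 ≈ 0.925800
step 4 [4y] zero: DF = P = 8817/10000 ≈ 0.881700
step 5 [5y] bond c/1=33/400: DF=(612001/500000 − 33/400·(0.966100+0.936000+0.925800+0.881700))/(1+33/400) = 106/125 ≈ 0.848000
step 6 [6y] bond c/1=9/100: DF=(321309/250000 − 9/100·(0.966100+0.936000+0.925800+0.881700+0.848000))/(1+9/100) = 2007/2500 ≈ 0.802800
step 7 [7y] bond c/1=9/100: DF=(1332527/1000000 − 9/100·(0.966100+0.936000+0.925800+0.881700+0.848000+0.802800))/(1+9/100) = 7799/10000 ≈ 0.779900

1 1 9661/10000
2 2 117/125
3 3 4629/5000
4 4 8817/10000
5 5 106/125
6 6 2007/2500
7 7 7799/10000
DF(3y) is solved at step 3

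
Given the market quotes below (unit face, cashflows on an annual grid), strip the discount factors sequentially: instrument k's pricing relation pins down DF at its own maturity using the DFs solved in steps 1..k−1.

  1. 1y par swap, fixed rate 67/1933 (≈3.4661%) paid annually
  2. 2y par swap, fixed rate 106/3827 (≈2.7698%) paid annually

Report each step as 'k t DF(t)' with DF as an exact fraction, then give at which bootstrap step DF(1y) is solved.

step 1 [1y] swap r/1=67/1933: DF=(1 − 67/1933·(0))/(1+67/1933) = 1933/2000 ≈ 0.966500
step 2 [2y] swap r/1=106/3827: DF=(1 − 106/3827·(0.966500))/(1+106/3827) = 947/1000 ≈ 0.947000

1 1 1933/2000
2 2 947/1000
DF(1y) is solved at step 1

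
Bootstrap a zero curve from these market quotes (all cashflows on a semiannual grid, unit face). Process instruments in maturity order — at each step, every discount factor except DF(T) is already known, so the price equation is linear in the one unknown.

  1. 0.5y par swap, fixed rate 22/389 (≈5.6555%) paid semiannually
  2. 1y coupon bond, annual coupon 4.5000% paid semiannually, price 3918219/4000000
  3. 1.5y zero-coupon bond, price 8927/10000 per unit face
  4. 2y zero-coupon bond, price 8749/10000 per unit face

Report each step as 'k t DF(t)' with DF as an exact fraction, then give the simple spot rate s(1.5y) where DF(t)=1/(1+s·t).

1 1/2 389/400
2 1 4683/5000
3 3/2 8927/10000
4 2 8749/10000
s(1.5y) = (1/(8927/10000) − 1)/(3/2) = 2146/26781 ≈ 8.0131%

step 1 [0.5y] swap r/2=11/389: DF=(1 − 11/389·(0))/(1+11/389) = 389/400 ≈ 0.972500
step 2 [1y] bond c/2=9/400: DF=(3918219/4000000 − 9/400·(0.972500))/(1+9/400) = 4683/5000 ≈ 0.936600
step 3 [1.5y] zero: DF = P = 8927/10000 ≈ 0.892700
step 4 [2y] zero: DF = P = 8749/10000 ≈ 0.874900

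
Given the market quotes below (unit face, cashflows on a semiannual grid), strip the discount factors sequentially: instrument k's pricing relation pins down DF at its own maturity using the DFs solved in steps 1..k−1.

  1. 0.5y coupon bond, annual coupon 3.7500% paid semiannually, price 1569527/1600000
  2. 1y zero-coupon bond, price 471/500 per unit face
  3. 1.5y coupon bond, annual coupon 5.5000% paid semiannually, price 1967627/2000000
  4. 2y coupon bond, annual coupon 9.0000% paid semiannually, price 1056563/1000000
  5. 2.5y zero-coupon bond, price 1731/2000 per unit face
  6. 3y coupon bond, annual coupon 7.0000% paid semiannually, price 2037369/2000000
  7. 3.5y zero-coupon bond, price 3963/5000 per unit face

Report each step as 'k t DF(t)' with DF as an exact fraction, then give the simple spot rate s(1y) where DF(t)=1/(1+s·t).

step 1 [0.5y] bond c/2=3/160: DF=(1569527/1600000 − 3/160·(0))/(1+3/160) = 9629/10000 ≈ 0.962900
step 2 [1y] zero: DF = P = 471/500 ≈ 0.942000
step 3 [1.5y] bond c/2=11/400: DF=(1967627/2000000 − 11/400·(0.962900+0.942000))/(1+11/400) = 1813/2000 ≈ 0.906500
step 4 [2y] bond c/2=9/200: DF=(1056563/1000000 − 9/200·(0.962900+0.942000+0.906500))/(1+9/200) = 89/100 ≈ 0.890000
step 5 [2.5y] zero: DF = P = 1731/2000 ≈ 0.865500
step 6 [3y] bond c/2=7/200: DF=(2037369/2000000 − 7/200·(0.962900+0.942000+0.906500+0.890000+0.865500))/(1+7/200) = 4149/5000 ≈ 0.829800
step 7 [3.5y] zero: DF = P = 3963/5000 ≈ 0.792600

1 1/2 9629/10000
2 1 471/500
3 3/2 1813/2000
4 2 89/100
5 5/2 1731/2000
6 3 4149/5000
7 7/2 3963/5000
s(1y) = (1/(471/500) − 1)/(1) = 29/471 ≈ 6.1571%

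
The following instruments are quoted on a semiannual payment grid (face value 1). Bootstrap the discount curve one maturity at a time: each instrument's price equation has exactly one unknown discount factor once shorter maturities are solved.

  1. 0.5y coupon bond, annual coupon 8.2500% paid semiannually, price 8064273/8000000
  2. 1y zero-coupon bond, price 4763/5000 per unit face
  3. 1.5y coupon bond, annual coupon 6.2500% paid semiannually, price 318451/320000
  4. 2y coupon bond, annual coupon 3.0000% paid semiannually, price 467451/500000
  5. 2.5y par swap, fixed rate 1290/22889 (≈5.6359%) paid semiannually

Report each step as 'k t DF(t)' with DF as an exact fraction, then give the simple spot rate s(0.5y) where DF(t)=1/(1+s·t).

1 1/2 9681/10000
2 1 4763/5000
3 3/2 2267/2500
4 2 8793/10000
5 5/2 871/1000
s(0.5y) = (1/(9681/10000) − 1)/(1/2) = 638/9681 ≈ 6.5902%

step 1 [0.5y] bond c/2=33/800: DF=(8064273/8000000 − 33/800·(0))/(1+33/800) = 9681/10000 ≈ 0.968100
step 2 [1y] zero: DF = P = 4763/5000 ≈ 0.952600
step 3 [1.5y] bond c/2=1/32: DF=(318451/320000 − 1/32·(0.968100+0.952600))/(1+1/32) = 2267/2500 ≈ 0.906800
step 4 [2y] bond c/2=3/200: DF=(467451/500000 − 3/200·(0.968100+0.952600+0.906800))/(1+3/200) = 8793/10000 ≈ 0.879300
step 5 [2.5y] swap r/2=645/22889: DF=(1 − 645/22889·(0.968100+0.952600+0.906800+0.879300))/(1+645/22889) = 871/1000 ≈ 0.871000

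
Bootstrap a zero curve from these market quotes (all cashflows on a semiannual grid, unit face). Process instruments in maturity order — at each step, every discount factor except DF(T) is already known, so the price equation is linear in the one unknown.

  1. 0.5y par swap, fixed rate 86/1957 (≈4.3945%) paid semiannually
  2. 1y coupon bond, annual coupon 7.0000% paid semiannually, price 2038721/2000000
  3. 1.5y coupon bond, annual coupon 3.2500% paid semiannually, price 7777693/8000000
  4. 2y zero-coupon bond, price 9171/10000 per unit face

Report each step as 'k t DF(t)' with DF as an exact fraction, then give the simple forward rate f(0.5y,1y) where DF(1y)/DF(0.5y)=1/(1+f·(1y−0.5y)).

step 1 [0.5y] swap r/2=43/1957: DF=(1 − 43/1957·(0))/(1+43/1957) = 1957/2000 ≈ 0.978500
step 2 [1y] bond c/2=7/200: DF=(2038721/2000000 − 7/200·(0.978500))/(1+7/200) = 4759/5000 ≈ 0.951800
step 3 [1.5y] bond c/2=13/800: DF=(7777693/8000000 − 13/800·(0.978500+0.951800))/(1+13/800) = 4629/5000 ≈ 0.925800
step 4 [2y] zero: DF = P = 9171/10000 ≈ 0.917100

1 1/2 1957/2000
2 1 4759/5000
3 3/2 4629/5000
4 2 9171/10000
f(0.5y,1y) = ((1957/2000)/(4759/5000) − 1)/(1/2) = 267/4759 ≈ 5.6104%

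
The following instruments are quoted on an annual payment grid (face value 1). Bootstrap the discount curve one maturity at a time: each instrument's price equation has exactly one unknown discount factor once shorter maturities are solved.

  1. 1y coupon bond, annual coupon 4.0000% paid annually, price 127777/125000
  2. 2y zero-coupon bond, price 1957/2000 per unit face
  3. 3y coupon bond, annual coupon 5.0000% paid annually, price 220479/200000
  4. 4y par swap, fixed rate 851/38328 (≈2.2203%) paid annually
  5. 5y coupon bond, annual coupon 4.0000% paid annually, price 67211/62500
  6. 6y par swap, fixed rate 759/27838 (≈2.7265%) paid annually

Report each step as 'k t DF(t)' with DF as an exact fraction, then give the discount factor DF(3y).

step 1 [1y] bond c/1=1/25: DF=(127777/125000 − 1/25·(0))/(1+1/25) = 9829/10000 ≈ 0.982900
step 2 [2y] zero: DF = P = 1957/2000 ≈ 0.978500
step 3 [3y] bond c/1=1/20: DF=(220479/200000 − 1/20·(0.982900+0.978500))/(1+1/20) = 1913/2000 ≈ 0.956500
step 4 [4y] swap r/1=851/38328: DF=(1 − 851/38328·(0.982900+0.978500+0.956500))/(1+851/38328) = 9149/10000 ≈ 0.914900
step 5 [5y] bond c/1=1/25: DF=(67211/62500 − 1/25·(0.982900+0.978500+0.956500+0.914900))/(1+1/25) = 4433/5000 ≈ 0.886600
step 6 [6y] swap r/1=759/27838: DF=(1 − 759/27838·(0.982900+0.978500+0.956500+0.914900+0.886600))/(1+759/27838) = 4241/5000 ≈ 0.848200

1 1 9829/10000
2 2 1957/2000
3 3 1913/2000
4 4 9149/10000
5 5 4433/5000
6 6 4241/5000
DF(3y) = 1913/2000 ≈ 0.956500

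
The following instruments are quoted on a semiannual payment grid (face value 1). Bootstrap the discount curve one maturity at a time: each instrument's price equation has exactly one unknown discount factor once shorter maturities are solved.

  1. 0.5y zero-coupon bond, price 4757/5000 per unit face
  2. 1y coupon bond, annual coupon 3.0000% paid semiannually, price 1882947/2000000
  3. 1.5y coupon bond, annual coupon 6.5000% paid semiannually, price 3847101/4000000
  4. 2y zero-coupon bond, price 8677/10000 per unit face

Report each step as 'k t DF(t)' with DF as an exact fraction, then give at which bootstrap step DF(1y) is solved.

1 1/2 4757/5000
2 1 1827/2000
3 3/2 1091/1250
4 2 8677/10000
DF(1y) is solved at step 2

step 1 [0.5y] zero: DF = P = 4757/5000 ≈ 0.951400
step 2 [1y] bond c/2=3/200: DF=(1882947/2000000 − 3/200·(0.951400))/(1+3/200) = 1827/2000 ≈ 0.913500
step 3 [1.5y] bond c/2=13/400: DF=(3847101/4000000 − 13/400·(0.951400+0.913500))/(1+13/400) = 1091/1250 ≈ 0.872800
step 4 [2y] zero: DF = P = 8677/10000 ≈ 0.867700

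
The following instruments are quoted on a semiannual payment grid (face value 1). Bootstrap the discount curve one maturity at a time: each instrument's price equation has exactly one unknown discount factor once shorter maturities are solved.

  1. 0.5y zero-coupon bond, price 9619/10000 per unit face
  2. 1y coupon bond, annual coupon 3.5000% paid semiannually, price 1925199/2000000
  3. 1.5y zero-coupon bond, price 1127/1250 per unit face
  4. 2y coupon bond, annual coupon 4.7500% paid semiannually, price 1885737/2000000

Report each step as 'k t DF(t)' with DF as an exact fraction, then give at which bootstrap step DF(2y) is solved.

step 1 [0.5y] zero: DF = P = 9619/10000 ≈ 0.961900
step 2 [1y] bond c/2=7/400: DF=(1925199/2000000 − 7/400·(0.961900))/(1+7/400) = 1859/2000 ≈ 0.929500
step 3 [1.5y] zero: DF = P = 1127/1250 ≈ 0.901600
step 4 [2y] bond c/2=19/800: DF=(1885737/2000000 − 19/800·(0.961900+0.929500+0.901600))/(1+19/800) = 4281/5000 ≈ 0.856200

1 1/2 9619/10000
2 1 1859/2000
3 3/2 1127/1250
4 2 4281/5000
DF(2y) is solved at step 4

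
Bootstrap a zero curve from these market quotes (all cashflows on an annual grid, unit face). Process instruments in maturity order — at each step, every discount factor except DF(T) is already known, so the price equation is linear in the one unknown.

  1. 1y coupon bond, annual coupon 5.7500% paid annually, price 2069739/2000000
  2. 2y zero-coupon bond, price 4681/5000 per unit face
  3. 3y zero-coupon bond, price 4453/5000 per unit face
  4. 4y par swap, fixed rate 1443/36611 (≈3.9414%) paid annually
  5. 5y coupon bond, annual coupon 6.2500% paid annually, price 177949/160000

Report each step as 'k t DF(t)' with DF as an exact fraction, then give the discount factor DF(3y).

1 1 4893/5000
2 2 4681/5000
3 3 4453/5000
4 4 8557/10000
5 5 4157/5000
DF(3y) = 4453/5000 ≈ 0.890600

step 1 [1y] bond c/1=23/400: DF=(2069739/2000000 − 23/400·(0))/(1+23/400) = 4893/5000 ≈ 0.978600
step 2 [2y] zero: DF = P = 4681/5000 ≈ 0.936200
step 3 [3y] zero: DF = P = 4453/5000 ≈ 0.890600
step 4 [4y] swap r/1=1443/36611: DF=(1 − 1443/36611·(0.978600+0.936200+0.890600))/(1+1443/36611) = 8557/10000 ≈ 0.855700
step 5 [5y] bond c/1=1/16: DF=(177949/160000 − 1/16·(0.978600+0.936200+0.890600+0.855700))/(1+1/16) = 4157/5000 ≈ 0.831400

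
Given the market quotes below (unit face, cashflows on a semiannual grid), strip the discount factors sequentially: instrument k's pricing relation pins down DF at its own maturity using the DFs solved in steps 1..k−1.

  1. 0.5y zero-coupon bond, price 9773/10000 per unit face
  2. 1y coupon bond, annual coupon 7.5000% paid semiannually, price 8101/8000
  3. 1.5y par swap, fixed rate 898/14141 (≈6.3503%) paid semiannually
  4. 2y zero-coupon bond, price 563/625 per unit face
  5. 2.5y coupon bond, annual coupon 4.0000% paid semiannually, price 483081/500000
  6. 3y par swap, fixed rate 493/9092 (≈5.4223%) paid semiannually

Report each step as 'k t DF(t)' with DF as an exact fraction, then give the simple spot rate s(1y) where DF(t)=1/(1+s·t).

1 1/2 9773/10000
2 1 9407/10000
3 3/2 4551/5000
4 2 563/625
5 5/2 8741/10000
6 3 8521/10000
s(1y) = (1/(9407/10000) − 1)/(1) = 593/9407 ≈ 6.3038%

step 1 [0.5y] zero: DF = P = 9773/10000 ≈ 0.977300
step 2 [1y] bond c/2=3/80: DF=(8101/8000 − 3/80·(0.977300))/(1+3/80) = 9407/10000 ≈ 0.940700
step 3 [1.5y] swap r/2=449/14141: DF=(1 − 449/14141·(0.977300+0.940700))/(1+449/14141) = 4551/5000 ≈ 0.910200
step 4 [2y] zero: DF = P = 563/625 ≈ 0.900800
step 5 [2.5y] bond c/2=1/50: DF=(483081/500000 − 1/50·(0.977300+0.940700+0.910200+0.900800))/(1+1/50) = 8741/10000 ≈ 0.874100
step 6 [3y] swap r/2=493/18184: DF=(1 − 493/18184·(0.977300+0.940700+0.910200+0.900800+0.874100))/(1+493/18184) = 8521/10000 ≈ 0.852100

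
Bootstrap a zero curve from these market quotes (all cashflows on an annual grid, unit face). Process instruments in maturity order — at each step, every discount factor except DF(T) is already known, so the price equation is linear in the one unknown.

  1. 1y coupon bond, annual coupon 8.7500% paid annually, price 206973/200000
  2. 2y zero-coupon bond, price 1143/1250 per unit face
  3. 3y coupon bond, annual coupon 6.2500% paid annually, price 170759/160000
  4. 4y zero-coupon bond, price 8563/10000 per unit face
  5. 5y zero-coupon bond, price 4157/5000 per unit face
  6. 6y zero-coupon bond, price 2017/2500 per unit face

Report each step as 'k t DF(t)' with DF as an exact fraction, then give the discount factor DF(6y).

1 1 2379/2500
2 2 1143/1250
3 3 8947/10000
4 4 8563/10000
5 5 4157/5000
6 6 2017/2500
DF(6y) = 2017/2500 ≈ 0.806800

step 1 [1y] bond c/1=7/80: DF=(206973/200000 − 7/80·(0))/(1+7/80) = 2379/2500 ≈ 0.951600
step 2 [2y] zero: DF = P = 1143/1250 ≈ 0.914400
step 3 [3y] bond c/1=1/16: DF=(170759/160000 − 1/16·(0.951600+0.914400))/(1+1/16) = 8947/10000 ≈ 0.894700
step 4 [4y] zero: DF = P = 8563/10000 ≈ 0.856300
step 5 [5y] zero: DF = P = 4157/5000 ≈ 0.831400
step 6 [6y] zero: DF = P = 2017/2500 ≈ 0.806800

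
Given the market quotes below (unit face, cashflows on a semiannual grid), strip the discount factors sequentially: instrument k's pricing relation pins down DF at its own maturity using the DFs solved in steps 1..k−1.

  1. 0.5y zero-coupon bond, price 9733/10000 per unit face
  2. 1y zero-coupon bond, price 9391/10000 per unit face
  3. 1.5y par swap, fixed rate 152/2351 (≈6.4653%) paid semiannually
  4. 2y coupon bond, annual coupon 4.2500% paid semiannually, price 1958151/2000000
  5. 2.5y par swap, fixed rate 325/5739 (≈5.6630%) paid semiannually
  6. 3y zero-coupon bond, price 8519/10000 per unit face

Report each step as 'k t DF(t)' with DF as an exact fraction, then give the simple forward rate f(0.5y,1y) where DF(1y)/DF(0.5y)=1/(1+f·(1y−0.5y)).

step 1 [0.5y] zero: DF = P = 9733/10000 ≈ 0.973300
step 2 [1y] zero: DF = P = 9391/10000 ≈ 0.939100
step 3 [1.5y] swap r/2=76/2351: DF=(1 − 76/2351·(0.973300+0.939100))/(1+76/2351) = 568/625 ≈ 0.908800
step 4 [2y] bond c/2=17/800: DF=(1958151/2000000 − 17/800·(0.973300+0.939100+0.908800))/(1+17/800) = 9/10 ≈ 0.900000
step 5 [2.5y] swap r/2=325/11478: DF=(1 − 325/11478·(0.973300+0.939100+0.908800+0.900000))/(1+325/11478) = 87/100 ≈ 0.870000
step 6 [3y] zero: DF = P = 8519/10000 ≈ 0.851900

1 1/2 9733/10000
2 1 9391/10000
3 3/2 568/625
4 2 9/10
5 5/2 87/100
6 3 8519/10000
f(0.5y,1y) = ((9733/10000)/(9391/10000) − 1)/(1/2) = 684/9391 ≈ 7.2836%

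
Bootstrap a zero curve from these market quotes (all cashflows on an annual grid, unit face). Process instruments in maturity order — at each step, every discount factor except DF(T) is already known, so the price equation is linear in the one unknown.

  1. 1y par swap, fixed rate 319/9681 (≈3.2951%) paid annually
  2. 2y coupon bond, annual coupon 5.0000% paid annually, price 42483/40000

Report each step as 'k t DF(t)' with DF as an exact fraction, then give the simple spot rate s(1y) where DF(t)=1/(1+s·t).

step 1 [1y] swap r/1=319/9681: DF=(1 − 319/9681·(0))/(1+319/9681) = 9681/10000 ≈ 0.968100
step 2 [2y] bond c/1=1/20: DF=(42483/40000 − 1/20·(0.968100))/(1+1/20) = 4827/5000 ≈ 0.965400

1 1 9681/10000
2 2 4827/5000
s(1y) = (1/(9681/10000) − 1)/(1) = 319/9681 ≈ 3.2951%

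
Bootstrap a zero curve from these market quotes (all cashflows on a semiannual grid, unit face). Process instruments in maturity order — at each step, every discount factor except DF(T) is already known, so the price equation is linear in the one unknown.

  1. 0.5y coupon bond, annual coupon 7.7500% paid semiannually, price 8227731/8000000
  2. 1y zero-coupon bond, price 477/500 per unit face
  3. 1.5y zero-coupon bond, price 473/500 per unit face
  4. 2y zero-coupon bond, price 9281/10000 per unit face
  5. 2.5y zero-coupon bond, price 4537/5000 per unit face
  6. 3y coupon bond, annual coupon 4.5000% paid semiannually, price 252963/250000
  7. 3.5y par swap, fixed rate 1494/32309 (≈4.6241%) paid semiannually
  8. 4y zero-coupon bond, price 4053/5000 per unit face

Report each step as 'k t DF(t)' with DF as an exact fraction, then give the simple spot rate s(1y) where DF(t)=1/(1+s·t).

step 1 [0.5y] bond c/2=31/800: DF=(8227731/8000000 − 31/800·(0))/(1+31/800) = 9901/10000 ≈ 0.990100
step 2 [1y] zero: DF = P = 477/500 ≈ 0.954000
step 3 [1.5y] zero: DF = P = 473/500 ≈ 0.946000
step 4 [2y] zero: DF = P = 9281/10000 ≈ 0.928100
step 5 [2.5y] zero: DF = P = 4537/5000 ≈ 0.907400
step 6 [3y] bond c/2=9/400: DF=(252963/250000 − 9/400·(0.990100+0.954000+0.946000+0.928100+0.907400))/(1+9/400) = 1107/1250 ≈ 0.885600
step 7 [3.5y] swap r/2=747/32309: DF=(1 − 747/32309·(0.990100+0.954000+0.946000+0.928100+0.907400+0.885600))/(1+747/32309) = 4253/5000 ≈ 0.850600
step 8 [4y] zero: DF = P = 4053/5000 ≈ 0.810600

1 1/2 9901/10000
2 1 477/500
3 3/2 473/500
4 2 9281/10000
5 5/2 4537/5000
6 3 1107/1250
7 7/2 4253/5000
8 4 4053/5000
s(1y) = (1/(477/500) − 1)/(1) = 23/477 ≈ 4.8218%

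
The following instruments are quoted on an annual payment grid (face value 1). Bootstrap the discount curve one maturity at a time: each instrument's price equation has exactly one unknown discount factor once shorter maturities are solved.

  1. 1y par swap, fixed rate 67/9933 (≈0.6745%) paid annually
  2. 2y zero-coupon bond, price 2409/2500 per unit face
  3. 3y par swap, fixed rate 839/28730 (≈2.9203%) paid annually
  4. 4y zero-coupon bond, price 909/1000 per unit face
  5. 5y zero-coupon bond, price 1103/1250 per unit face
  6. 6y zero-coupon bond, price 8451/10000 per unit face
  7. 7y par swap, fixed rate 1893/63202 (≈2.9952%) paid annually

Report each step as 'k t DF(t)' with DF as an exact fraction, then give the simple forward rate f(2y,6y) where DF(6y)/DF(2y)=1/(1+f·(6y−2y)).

step 1 [1y] swap r/1=67/9933: DF=(1 − 67/9933·(0))/(1+67/9933) = 9933/10000 ≈ 0.993300
step 2 [2y] zero: DF = P = 2409/2500 ≈ 0.963600
step 3 [3y] swap r/1=839/28730: DF=(1 − 839/28730·(0.993300+0.963600))/(1+839/28730) = 9161/10000 ≈ 0.916100
step 4 [4y] zero: DF = P = 909/1000 ≈ 0.909000
step 5 [5y] zero: DF = P = 1103/1250 ≈ 0.882400
step 6 [6y] zero: DF = P = 8451/10000 ≈ 0.845100
step 7 [7y] swap r/1=1893/63202: DF=(1 − 1893/63202·(0.993300+0.963600+0.916100+0.909000+0.882400+0.845100))/(1+1893/63202) = 8107/10000 ≈ 0.810700

1 1 9933/10000
2 2 2409/2500
3 3 9161/10000
4 4 909/1000
5 5 1103/1250
6 6 8451/10000
7 7 8107/10000
f(2y,6y) = ((2409/2500)/(8451/10000) − 1)/(4) = 395/11268 ≈ 3.5055%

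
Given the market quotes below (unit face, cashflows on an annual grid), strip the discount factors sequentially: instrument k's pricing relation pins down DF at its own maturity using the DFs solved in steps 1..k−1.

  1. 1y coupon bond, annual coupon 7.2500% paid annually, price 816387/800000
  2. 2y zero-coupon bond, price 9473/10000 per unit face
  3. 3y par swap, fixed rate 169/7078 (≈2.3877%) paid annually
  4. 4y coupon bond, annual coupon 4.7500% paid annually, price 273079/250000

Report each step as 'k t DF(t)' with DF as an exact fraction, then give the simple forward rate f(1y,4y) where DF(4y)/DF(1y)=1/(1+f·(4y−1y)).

1 1 1903/2000
2 2 9473/10000
3 3 2331/2500
4 4 1143/1250
f(1y,4y) = ((1903/2000)/(1143/1250) − 1)/(3) = 371/27432 ≈ 1.3524%

step 1 [1y] bond c/1=29/400: DF=(816387/800000 − 29/400·(0))/(1+29/400) = 1903/2000 ≈ 0.951500
step 2 [2y] zero: DF = P = 9473/10000 ≈ 0.947300
step 3 [3y] swap r/1=169/7078: DF=(1 − 169/7078·(0.951500+0.947300))/(1+169/7078) = 2331/2500 ≈ 0.932400
step 4 [4y] bond c/1=19/400: DF=(273079/250000 − 19/400·(0.951500+0.947300+0.932400))/(1+19/400) = 1143/1250 ≈ 0.914400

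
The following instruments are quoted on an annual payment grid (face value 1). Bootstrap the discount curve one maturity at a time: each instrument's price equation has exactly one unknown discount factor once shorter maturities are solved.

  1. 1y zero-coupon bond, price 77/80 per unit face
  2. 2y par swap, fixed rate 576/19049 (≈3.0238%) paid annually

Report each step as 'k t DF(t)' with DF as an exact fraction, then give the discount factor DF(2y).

step 1 [1y] zero: DF = P = 77/80 ≈ 0.962500
step 2 [2y] swap r/1=576/19049: DF=(1 − 576/19049·(0.962500))/(1+576/19049) = 589/625 ≈ 0.942400

1 1 77/80
2 2 589/625
DF(2y) = 589/625 ≈ 0.942400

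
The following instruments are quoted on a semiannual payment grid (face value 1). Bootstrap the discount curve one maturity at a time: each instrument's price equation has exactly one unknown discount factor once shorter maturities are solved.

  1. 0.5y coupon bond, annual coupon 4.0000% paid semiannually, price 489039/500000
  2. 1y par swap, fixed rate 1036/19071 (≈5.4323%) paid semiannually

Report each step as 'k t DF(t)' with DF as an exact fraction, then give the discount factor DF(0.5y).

1 1/2 9589/10000
2 1 4741/5000
DF(0.5y) = 9589/10000 ≈ 0.958900

step 1 [0.5y] bond c/2=1/50: DF=(489039/500000 − 1/50·(0))/(1+1/50) = 9589/10000 ≈ 0.958900
step 2 [1y] swap r/2=518/19071: DF=(1 − 518/19071·(0.958900))/(1+518/19071) = 4741/5000 ≈ 0.948200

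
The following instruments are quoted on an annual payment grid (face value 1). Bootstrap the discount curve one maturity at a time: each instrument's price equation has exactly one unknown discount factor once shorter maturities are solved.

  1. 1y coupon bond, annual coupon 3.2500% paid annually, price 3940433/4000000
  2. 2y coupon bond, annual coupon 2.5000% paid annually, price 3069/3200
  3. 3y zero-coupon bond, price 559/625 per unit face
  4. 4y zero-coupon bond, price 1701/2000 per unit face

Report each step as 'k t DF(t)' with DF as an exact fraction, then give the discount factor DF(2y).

1 1 9541/10000
2 2 2281/2500
3 3 559/625
4 4 1701/2000
DF(2y) = 2281/2500 ≈ 0.912400

step 1 [1y] bond c/1=13/400: DF=(3940433/4000000 − 13/400·(0))/(1+13/400) = 9541/10000 ≈ 0.954100
step 2 [2y] bond c/1=1/40: DF=(3069/3200 − 1/40·(0.954100))/(1+1/40) = 2281/2500 ≈ 0.912400
step 3 [3y] zero: DF = P = 559/625 ≈ 0.894400
step 4 [4y] zero: DF = P = 1701/2000 ≈ 0.850500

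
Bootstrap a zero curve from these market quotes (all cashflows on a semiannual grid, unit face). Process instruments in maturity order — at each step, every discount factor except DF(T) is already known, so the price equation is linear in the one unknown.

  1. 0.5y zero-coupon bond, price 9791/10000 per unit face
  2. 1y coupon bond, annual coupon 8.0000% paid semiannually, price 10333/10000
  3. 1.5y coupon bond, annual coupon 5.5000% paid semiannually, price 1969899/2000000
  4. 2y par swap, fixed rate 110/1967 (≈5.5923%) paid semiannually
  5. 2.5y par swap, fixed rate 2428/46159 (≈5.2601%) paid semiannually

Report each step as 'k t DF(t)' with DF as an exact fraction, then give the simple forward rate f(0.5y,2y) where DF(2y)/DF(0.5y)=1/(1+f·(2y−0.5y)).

step 1 [0.5y] zero: DF = P = 9791/10000 ≈ 0.979100
step 2 [1y] bond c/2=1/25: DF=(10333/10000 − 1/25·(0.979100))/(1+1/25) = 9559/10000 ≈ 0.955900
step 3 [1.5y] bond c/2=11/400: DF=(1969899/2000000 − 11/400·(0.979100+0.955900))/(1+11/400) = 2267/2500 ≈ 0.906800
step 4 [2y] swap r/2=55/1967: DF=(1 − 55/1967·(0.979100+0.955900+0.906800))/(1+55/1967) = 1791/2000 ≈ 0.895500
step 5 [2.5y] swap r/2=1214/46159: DF=(1 − 1214/46159·(0.979100+0.955900+0.906800+0.895500))/(1+1214/46159) = 4393/5000 ≈ 0.878600

1 1/2 9791/10000
2 1 9559/10000
3 3/2 2267/2500
4 2 1791/2000
5 5/2 4393/5000
f(0.5y,2y) = ((9791/10000)/(1791/2000) − 1)/(3/2) = 1672/26865 ≈ 6.2237%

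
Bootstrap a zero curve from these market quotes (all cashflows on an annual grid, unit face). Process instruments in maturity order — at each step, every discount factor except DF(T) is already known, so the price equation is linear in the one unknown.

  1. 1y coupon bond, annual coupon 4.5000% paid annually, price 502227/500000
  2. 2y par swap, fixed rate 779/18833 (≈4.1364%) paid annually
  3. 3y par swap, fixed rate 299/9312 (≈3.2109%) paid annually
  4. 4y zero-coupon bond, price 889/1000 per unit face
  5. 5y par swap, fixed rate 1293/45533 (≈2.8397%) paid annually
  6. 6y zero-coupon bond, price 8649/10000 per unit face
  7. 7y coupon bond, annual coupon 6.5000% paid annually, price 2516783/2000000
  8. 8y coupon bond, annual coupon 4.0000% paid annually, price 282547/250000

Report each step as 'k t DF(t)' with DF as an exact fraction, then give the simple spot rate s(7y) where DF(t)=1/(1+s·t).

1 1 2403/2500
2 2 9221/10000
3 3 9103/10000
4 4 889/1000
5 5 8707/10000
6 6 8649/10000
7 7 8509/10000
8 8 1057/1250
s(7y) = (1/(8509/10000) − 1)/(7) = 213/8509 ≈ 2.5032%

step 1 [1y] bond c/1=9/200: DF=(502227/500000 − 9/200·(0))/(1+9/200) = 2403/2500 ≈ 0.961200
step 2 [2y] swap r/1=779/18833: DF=(1 − 779/18833·(0.961200))/(1+779/18833) = 9221/10000 ≈ 0.922100
step 3 [3y] swap r/1=299/9312: DF=(1 − 299/9312·(0.961200+0.922100))/(1+299/9312) = 9103/10000 ≈ 0.910300
step 4 [4y] zero: DF = P = 889/1000 ≈ 0.889000
step 5 [5y] swap r/1=1293/45533: DF=(1 − 1293/45533·(0.961200+0.922100+0.910300+0.889000))/(1+1293/45533) = 8707/10000 ≈ 0.870700
step 6 [6y] zero: DF = P = 8649/10000 ≈ 0.864900
step 7 [7y] bond c/1=13/200: DF=(2516783/2000000 − 13/200·(0.961200+0.922100+0.910300+0.889000+0.870700+0.864900))/(1+13/200) = 8509/10000 ≈ 0.850900
step 8 [8y] bond c/1=1/25: DF=(282547/250000 − 1/25·(0.961200+0.922100+0.910300+0.889000+0.870700+0.864900+0.850900))/(1+1/25) = 1057/1250 ≈ 0.845600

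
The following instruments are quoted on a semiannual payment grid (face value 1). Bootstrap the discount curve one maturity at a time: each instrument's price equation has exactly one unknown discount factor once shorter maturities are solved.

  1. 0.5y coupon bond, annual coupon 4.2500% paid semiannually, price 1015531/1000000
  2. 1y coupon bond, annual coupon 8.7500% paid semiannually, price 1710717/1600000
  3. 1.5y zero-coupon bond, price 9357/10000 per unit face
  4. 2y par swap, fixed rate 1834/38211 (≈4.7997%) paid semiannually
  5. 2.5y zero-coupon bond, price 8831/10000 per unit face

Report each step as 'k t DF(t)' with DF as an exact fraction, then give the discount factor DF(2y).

1 1/2 1243/1250
2 1 9827/10000
3 3/2 9357/10000
4 2 9083/10000
5 5/2 8831/10000
DF(2y) = 9083/10000 ≈ 0.908300

step 1 [0.5y] bond c/2=17/800: DF=(1015531/1000000 − 17/800·(0))/(1+17/800) = 1243/1250 ≈ 0.994400
step 2 [1y] bond c/2=7/160: DF=(1710717/1600000 − 7/160·(0.994400))/(1+7/160) = 9827/10000 ≈ 0.982700
step 3 [1.5y] zero: DF = P = 9357/10000 ≈ 0.935700
step 4 [2y] swap r/2=917/38211: DF=(1 − 917/38211·(0.994400+0.982700+0.935700))/(1+917/38211) = 9083/10000 ≈ 0.908300
step 5 [2.5y] zero: DF = P = 8831/10000 ≈ 0.883100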